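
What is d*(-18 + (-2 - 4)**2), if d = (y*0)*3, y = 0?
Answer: 0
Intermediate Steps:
d = 0 (d = (0*0)*3 = 0*3 = 0)
d*(-18 + (-2 - 4)**2) = 0*(-18 + (-2 - 4)**2) = 0*(-18 + (-6)**2) = 0*(-18 + 36) = 0*18 = 0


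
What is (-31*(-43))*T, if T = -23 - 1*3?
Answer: -34658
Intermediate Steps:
T = -26 (T = -23 - 3 = -26)
(-31*(-43))*T = -31*(-43)*(-26) = 1333*(-26) = -34658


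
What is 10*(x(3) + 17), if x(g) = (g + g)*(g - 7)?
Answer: -70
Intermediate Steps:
x(g) = 2*g*(-7 + g) (x(g) = (2*g)*(-7 + g) = 2*g*(-7 + g))
10*(x(3) + 17) = 10*(2*3*(-7 + 3) + 17) = 10*(2*3*(-4) + 17) = 10*(-24 + 17) = 10*(-7) = -70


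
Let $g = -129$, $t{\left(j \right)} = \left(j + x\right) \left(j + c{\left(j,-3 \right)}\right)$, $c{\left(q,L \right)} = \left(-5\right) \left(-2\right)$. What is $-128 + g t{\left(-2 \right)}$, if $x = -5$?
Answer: $7096$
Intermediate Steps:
$c{\left(q,L \right)} = 10$
$t{\left(j \right)} = \left(-5 + j\right) \left(10 + j\right)$ ($t{\left(j \right)} = \left(j - 5\right) \left(j + 10\right) = \left(-5 + j\right) \left(10 + j\right)$)
$-128 + g t{\left(-2 \right)} = -128 - 129 \left(-50 + \left(-2\right)^{2} + 5 \left(-2\right)\right) = -128 - 129 \left(-50 + 4 - 10\right) = -128 - -7224 = -128 + 7224 = 7096$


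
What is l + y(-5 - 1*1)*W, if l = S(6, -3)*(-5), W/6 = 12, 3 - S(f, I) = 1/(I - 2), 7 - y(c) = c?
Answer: 920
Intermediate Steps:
y(c) = 7 - c
S(f, I) = 3 - 1/(-2 + I) (S(f, I) = 3 - 1/(I - 2) = 3 - 1/(-2 + I))
W = 72 (W = 6*12 = 72)
l = -16 (l = ((-7 + 3*(-3))/(-2 - 3))*(-5) = ((-7 - 9)/(-5))*(-5) = -⅕*(-16)*(-5) = (16/5)*(-5) = -16)
l + y(-5 - 1*1)*W = -16 + (7 - (-5 - 1*1))*72 = -16 + (7 - (-5 - 1))*72 = -16 + (7 - 1*(-6))*72 = -16 + (7 + 6)*72 = -16 + 13*72 = -16 + 936 = 920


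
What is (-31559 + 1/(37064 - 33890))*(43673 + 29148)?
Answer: -7294353225565/3174 ≈ -2.2982e+9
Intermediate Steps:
(-31559 + 1/(37064 - 33890))*(43673 + 29148) = (-31559 + 1/3174)*72821 = -100168265/3174*72821 = -7294353225565/3174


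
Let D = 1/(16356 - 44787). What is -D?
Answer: 1/28431 ≈ 3.5173e-5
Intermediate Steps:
D = -1/28431 (D = 1/(-28431) = -1/28431 ≈ -3.5173e-5)
-D = -1*(-1/28431) = 1/28431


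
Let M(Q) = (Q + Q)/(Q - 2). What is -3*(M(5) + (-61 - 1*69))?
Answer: 380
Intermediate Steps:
M(Q) = 2*Q/(-2 + Q) (M(Q) = (2*Q)/(-2 + Q) = 2*Q/(-2 + Q))
-3*(M(5) + (-61 - 1*69)) = -3*(2*5/(-2 + 5) + (-61 - 1*69)) = -3*(2*5/3 + (-61 - 69)) = -3*(2*5*(⅓) - 130) = -3*(10/3 - 130) = -3*(-380/3) = 380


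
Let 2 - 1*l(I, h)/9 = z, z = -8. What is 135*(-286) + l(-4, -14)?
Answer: -38520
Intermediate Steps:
l(I, h) = 90 (l(I, h) = 18 - 9*(-8) = 18 + 72 = 90)
135*(-286) + l(-4, -14) = 135*(-286) + 90 = -38610 + 90 = -38520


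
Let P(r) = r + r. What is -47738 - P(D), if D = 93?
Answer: -47924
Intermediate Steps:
P(r) = 2*r
-47738 - P(D) = -47738 - 2*93 = -47738 - 1*186 = -47738 - 186 = -47924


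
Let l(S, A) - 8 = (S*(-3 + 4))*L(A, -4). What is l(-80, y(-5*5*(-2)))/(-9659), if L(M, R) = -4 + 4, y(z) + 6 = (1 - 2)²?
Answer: -8/9659 ≈ -0.00082824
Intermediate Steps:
y(z) = -5 (y(z) = -6 + (1 - 2)² = -6 + (-1)² = -6 + 1 = -5)
L(M, R) = 0
l(S, A) = 8 (l(S, A) = 8 + (S*(-3 + 4))*0 = 8 + (S*1)*0 = 8 + S*0 = 8 + 0 = 8)
l(-80, y(-5*5*(-2)))/(-9659) = 8/(-9659) = 8*(-1/9659) = -8/9659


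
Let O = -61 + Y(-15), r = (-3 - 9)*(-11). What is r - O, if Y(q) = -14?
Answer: 207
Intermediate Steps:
r = 132 (r = -12*(-11) = 132)
O = -75 (O = -61 - 14 = -75)
r - O = 132 - 1*(-75) = 132 + 75 = 207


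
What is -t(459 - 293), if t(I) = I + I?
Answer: -332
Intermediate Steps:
t(I) = 2*I
-t(459 - 293) = -2*(459 - 293) = -2*166 = -1*332 = -332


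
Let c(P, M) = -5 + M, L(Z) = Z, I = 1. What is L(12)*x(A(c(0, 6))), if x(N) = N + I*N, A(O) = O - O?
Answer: 0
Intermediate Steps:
A(O) = 0
x(N) = 2*N (x(N) = N + 1*N = N + N = 2*N)
L(12)*x(A(c(0, 6))) = 12*(2*0) = 12*0 = 0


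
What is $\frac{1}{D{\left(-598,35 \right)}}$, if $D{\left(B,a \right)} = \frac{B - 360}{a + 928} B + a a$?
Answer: $\frac{963}{1752559} \approx 0.00054948$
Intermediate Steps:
$D{\left(B,a \right)} = a^{2} + \frac{B \left(-360 + B\right)}{928 + a}$ ($D{\left(B,a \right)} = \frac{-360 + B}{928 + a} B + a^{2} = \frac{B \left(-360 + B\right)}{928 + a} + a^{2} = a^{2} + \frac{B \left(-360 + B\right)}{928 + a}$)
$\frac{1}{D{\left(-598,35 \right)}} = \frac{1}{\frac{1}{928 + 35} \left(\left(-598\right)^{2} + 35^{3} - -215280 + 928 \cdot 35^{2}\right)} = \frac{1}{\frac{1}{963} \left(357604 + 42875 + 215280 + 928 \cdot 1225\right)} = \frac{1}{\frac{1}{963} \left(357604 + 42875 + 215280 + 1136800\right)} = \frac{1}{\frac{1}{963} \cdot 1752559} = \frac{1}{\frac{1752559}{963}} = \frac{963}{1752559}$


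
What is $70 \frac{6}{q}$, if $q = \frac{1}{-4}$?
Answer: $-1680$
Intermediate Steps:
$q = - \frac{1}{4} \approx -0.25$
$70 \frac{6}{q} = 70 \frac{6}{- \frac{1}{4}} = 70 \cdot 6 \left(-4\right) = 70 \left(-24\right) = -1680$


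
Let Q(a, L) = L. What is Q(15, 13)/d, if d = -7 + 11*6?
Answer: 13/59 ≈ 0.22034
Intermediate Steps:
d = 59 (d = -7 + 66 = 59)
Q(15, 13)/d = 13/59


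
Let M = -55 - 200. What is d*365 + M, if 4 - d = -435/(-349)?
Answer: 261770/349 ≈ 750.06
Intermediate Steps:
M = -255
d = 961/349 (d = 4 - (-435)/(-349) = 4 - (-435)*(-1)/349 = 4 - 1*435/349 = 4 - 435/349 = 961/349 ≈ 2.7536)
d*365 + M = (961/349)*365 - 255 = 350765/349 - 255 = 261770/349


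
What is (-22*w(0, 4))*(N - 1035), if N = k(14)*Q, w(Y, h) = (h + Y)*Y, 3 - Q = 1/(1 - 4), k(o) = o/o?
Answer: 0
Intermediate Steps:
k(o) = 1
Q = 10/3 (Q = 3 - 1/(1 - 4) = 3 - 1/(-3) = 3 - 1*(-⅓) = 3 + ⅓ = 10/3 ≈ 3.3333)
w(Y, h) = Y*(Y + h) (w(Y, h) = (Y + h)*Y = Y*(Y + h))
N = 10/3 (N = 1*(10/3) = 10/3 ≈ 3.3333)
(-22*w(0, 4))*(N - 1035) = (-0*(0 + 4))*(10/3 - 1035) = -0*4*(-3095/3) = -22*0*(-3095/3) = 0*(-3095/3) = 0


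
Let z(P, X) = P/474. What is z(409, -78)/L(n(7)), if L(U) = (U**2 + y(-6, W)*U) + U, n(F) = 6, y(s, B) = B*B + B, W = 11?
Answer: 409/395316 ≈ 0.0010346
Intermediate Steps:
y(s, B) = B + B**2 (y(s, B) = B**2 + B = B + B**2)
z(P, X) = P/474 (z(P, X) = P*(1/474) = P/474)
L(U) = U**2 + 133*U (L(U) = (U**2 + (11*(1 + 11))*U) + U = (U**2 + (11*12)*U) + U = (U**2 + 132*U) + U = U**2 + 133*U)
z(409, -78)/L(n(7)) = ((1/474)*409)/((6*(133 + 6))) = 409/(474*((6*139))) = (409/474)/834 = (409/474)*(1/834) = 409/395316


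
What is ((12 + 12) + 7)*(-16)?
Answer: -496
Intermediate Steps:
((12 + 12) + 7)*(-16) = (24 + 7)*(-16) = 31*(-16) = -496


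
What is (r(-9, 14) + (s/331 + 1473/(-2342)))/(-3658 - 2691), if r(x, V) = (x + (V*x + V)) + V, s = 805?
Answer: 81548867/4921757498 ≈ 0.016569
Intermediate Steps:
r(x, V) = x + 2*V + V*x (r(x, V) = (x + (V + V*x)) + V = (V + x + V*x) + V = x + 2*V + V*x)
(r(-9, 14) + (s/331 + 1473/(-2342)))/(-3658 - 2691) = ((-9 + 2*14 + 14*(-9)) + (805/331 + 1473/(-2342)))/(-3658 - 2691) = ((-9 + 28 - 126) + (805*(1/331) + 1473*(-1/2342)))/(-6349) = (-107 + (805/331 - 1473/2342))*(-1/6349) = (-107 + 1397747/775202)*(-1/6349) = -81548867/775202*(-1/6349) = 81548867/4921757498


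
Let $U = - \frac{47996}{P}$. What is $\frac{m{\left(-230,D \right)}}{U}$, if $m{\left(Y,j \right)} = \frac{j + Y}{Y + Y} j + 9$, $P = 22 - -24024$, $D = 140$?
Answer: $- \frac{10063251}{551954} \approx -18.232$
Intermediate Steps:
$P = 24046$ ($P = 22 + 24024 = 24046$)
$m{\left(Y,j \right)} = 9 + \frac{j \left(Y + j\right)}{2 Y}$ ($m{\left(Y,j \right)} = \frac{Y + j}{2 Y} j + 9 = \frac{j \left(Y + j\right)}{2 Y} + 9 = 9 + \frac{j \left(Y + j\right)}{2 Y}$)
$U = - \frac{23998}{12023}$ ($U = - \frac{47996}{24046} = \left(-47996\right) \frac{1}{24046} = - \frac{23998}{12023} \approx -1.996$)
$\frac{m{\left(-230,D \right)}}{U} = \frac{\frac{1}{2} \frac{1}{-230} \left(140^{2} - 230 \left(18 + 140\right)\right)}{- \frac{23998}{12023}} = \frac{1}{2} \left(- \frac{1}{230}\right) \left(19600 - 36340\right) \left(- \frac{12023}{23998}\right) = \frac{1}{2} \left(- \frac{1}{230}\right) \left(-16740\right) \left(- \frac{12023}{23998}\right) = \frac{837}{23} \left(- \frac{12023}{23998}\right) = - \frac{10063251}{551954}$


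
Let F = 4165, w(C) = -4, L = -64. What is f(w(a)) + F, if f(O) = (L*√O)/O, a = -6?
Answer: 4165 + 32*I ≈ 4165.0 + 32.0*I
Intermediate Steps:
f(O) = -64/√O (f(O) = (-64*√O)/O = -64/√O)
f(w(a)) + F = -(-32)*I + 4165 = 32*I + 4165 = 4165 + 32*I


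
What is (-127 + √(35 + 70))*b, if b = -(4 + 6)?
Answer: 1270 - 10*√105 ≈ 1167.5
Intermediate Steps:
b = -10 (b = -1*10 = -10)
(-127 + √(35 + 70))*b = (-127 + √(35 + 70))*(-10) = (-127 + √105)*(-10) = 1270 - 10*√105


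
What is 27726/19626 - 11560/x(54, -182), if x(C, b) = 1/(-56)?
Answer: 2117519181/3271 ≈ 6.4736e+5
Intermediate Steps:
x(C, b) = -1/56
27726/19626 - 11560/x(54, -182) = 27726/19626 - 11560/(-1/56) = 27726*(1/19626) - 11560*(-56) = 4621/3271 + 647360 = 2117519181/3271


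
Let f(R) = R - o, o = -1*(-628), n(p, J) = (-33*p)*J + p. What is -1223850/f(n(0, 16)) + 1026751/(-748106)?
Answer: 114365591059/58726321 ≈ 1947.4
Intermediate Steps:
n(p, J) = p - 33*J*p (n(p, J) = -33*J*p + p = p - 33*J*p)
o = 628
f(R) = -628 + R (f(R) = R - 1*628 = R - 628 = -628 + R)
-1223850/f(n(0, 16)) + 1026751/(-748106) = -1223850/(-628 + 0*(1 - 33*16)) + 1026751/(-748106) = -1223850/(-628 + 0*(1 - 528)) + 1026751*(-1/748106) = -1223850/(-628 + 0*(-527)) - 1026751/748106 = -1223850/(-628 + 0) - 1026751/748106 = -1223850/(-628) - 1026751/748106 = -1223850*(-1/628) - 1026751/748106 = 611925/314 - 1026751/748106 = 114365591059/58726321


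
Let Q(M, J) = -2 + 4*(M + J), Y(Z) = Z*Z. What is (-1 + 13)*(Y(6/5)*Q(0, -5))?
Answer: -9504/25 ≈ -380.16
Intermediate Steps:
Y(Z) = Z**2
Q(M, J) = -2 + 4*J + 4*M (Q(M, J) = -2 + 4*(J + M) = -2 + (4*J + 4*M) = -2 + 4*J + 4*M)
(-1 + 13)*(Y(6/5)*Q(0, -5)) = (-1 + 13)*((6/5)**2*(-2 + 4*(-5) + 4*0)) = 12*((6*(1/5))**2*(-2 - 20 + 0)) = 12*((6/5)**2*(-22)) = 12*((36/25)*(-22)) = 12*(-792/25) = -9504/25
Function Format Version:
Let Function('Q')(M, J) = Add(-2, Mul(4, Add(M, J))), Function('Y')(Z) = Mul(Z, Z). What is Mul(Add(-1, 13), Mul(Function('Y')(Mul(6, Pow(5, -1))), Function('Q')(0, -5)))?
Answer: Rational(-9504, 25) ≈ -380.16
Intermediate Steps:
Function('Y')(Z) = Pow(Z, 2)
Function('Q')(M, J) = Add(-2, Mul(4, J), Mul(4, M)) (Function('Q')(M, J) = Add(-2, Mul(4, Add(J, M))) = Add(-2, Add(Mul(4, J), Mul(4, M))) = Add(-2, Mul(4, J), Mul(4, M)))
Mul(Add(-1, 13), Mul(Function('Y')(Mul(6, Pow(5, -1))), Function('Q')(0, -5))) = Mul(Add(-1, 13), Mul(Pow(Mul(6, Pow(5, -1)), 2), Add(-2, Mul(4, -5), Mul(4, 0)))) = Mul(12, Mul(Pow(Mul(6, Rational(1, 5)), 2), Add(-2, -20, 0))) = Mul(12, Mul(Pow(Rational(6, 5), 2), -22)) = Mul(12, Mul(Rational(36, 25), -22)) = Mul(12, Rational(-792, 25)) = Rational(-9504, 25)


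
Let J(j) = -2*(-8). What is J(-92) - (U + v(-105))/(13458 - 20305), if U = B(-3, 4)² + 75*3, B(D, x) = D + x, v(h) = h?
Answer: 109673/6847 ≈ 16.018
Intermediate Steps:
J(j) = 16
U = 226 (U = (-3 + 4)² + 75*3 = 1² + 225 = 1 + 225 = 226)
J(-92) - (U + v(-105))/(13458 - 20305) = 16 - (226 - 105)/(13458 - 20305) = 16 - 121/(-6847) = 16 - 121*(-1)/6847 = 16 - 1*(-121/6847) = 16 + 121/6847 = 109673/6847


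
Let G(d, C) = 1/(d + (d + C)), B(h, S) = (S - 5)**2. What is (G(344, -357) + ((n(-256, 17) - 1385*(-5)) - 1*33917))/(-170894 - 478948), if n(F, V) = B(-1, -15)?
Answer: 8801951/215097702 ≈ 0.040921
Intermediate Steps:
B(h, S) = (-5 + S)**2
G(d, C) = 1/(C + 2*d) (G(d, C) = 1/(d + (C + d)) = 1/(C + 2*d))
n(F, V) = 400 (n(F, V) = (-5 - 15)**2 = (-20)**2 = 400)
(G(344, -357) + ((n(-256, 17) - 1385*(-5)) - 1*33917))/(-170894 - 478948) = (1/(-357 + 2*344) + ((400 - 1385*(-5)) - 1*33917))/(-170894 - 478948) = (1/(-357 + 688) + ((400 - 1*(-6925)) - 33917))/(-649842) = (1/331 + ((400 + 6925) - 33917))*(-1/649842) = (1/331 + (7325 - 33917))*(-1/649842) = (1/331 - 26592)*(-1/649842) = -8801951/331*(-1/649842) = 8801951/215097702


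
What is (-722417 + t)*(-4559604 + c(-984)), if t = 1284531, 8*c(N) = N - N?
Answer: -2563017242856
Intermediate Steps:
c(N) = 0 (c(N) = (N - N)/8 = (⅛)*0 = 0)
(-722417 + t)*(-4559604 + c(-984)) = (-722417 + 1284531)*(-4559604 + 0) = 562114*(-4559604) = -2563017242856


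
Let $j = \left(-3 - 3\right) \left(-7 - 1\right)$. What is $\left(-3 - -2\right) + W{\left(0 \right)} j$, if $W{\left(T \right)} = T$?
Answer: $-1$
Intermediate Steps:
$j = 48$ ($j = \left(-6\right) \left(-8\right) = 48$)
$\left(-3 - -2\right) + W{\left(0 \right)} j = \left(-3 - -2\right) + 0 \cdot 48 = \left(-3 + 2\right) + 0 = -1 + 0 = -1$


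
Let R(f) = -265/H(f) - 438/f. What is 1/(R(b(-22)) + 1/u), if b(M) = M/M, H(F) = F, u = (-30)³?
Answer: -27000/18981001 ≈ -0.0014225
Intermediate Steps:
u = -27000
b(M) = 1
R(f) = -703/f (R(f) = -265/f - 438/f = -703/f)
1/(R(b(-22)) + 1/u) = 1/(-703/1 + 1/(-27000)) = 1/(-703*1 - 1/27000) = 1/(-703 - 1/27000) = 1/(-18981001/27000) = -27000/18981001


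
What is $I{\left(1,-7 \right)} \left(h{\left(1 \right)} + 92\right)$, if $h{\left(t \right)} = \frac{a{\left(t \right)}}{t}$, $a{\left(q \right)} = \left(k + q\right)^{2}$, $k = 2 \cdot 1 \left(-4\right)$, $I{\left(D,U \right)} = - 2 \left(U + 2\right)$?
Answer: $1410$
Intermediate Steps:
$I{\left(D,U \right)} = -4 - 2 U$ ($I{\left(D,U \right)} = - 2 \left(2 + U\right) = -4 - 2 U$)
$k = -8$ ($k = 2 \left(-4\right) = -8$)
$a{\left(q \right)} = \left(-8 + q\right)^{2}$
$h{\left(t \right)} = \frac{\left(-8 + t\right)^{2}}{t}$
$I{\left(1,-7 \right)} \left(h{\left(1 \right)} + 92\right) = \left(-4 - -14\right) \left(\frac{\left(-8 + 1\right)^{2}}{1} + 92\right) = \left(-4 + 14\right) \left(1 \left(-7\right)^{2} + 92\right) = 10 \left(1 \cdot 49 + 92\right) = 10 \left(49 + 92\right) = 10 \cdot 141 = 1410$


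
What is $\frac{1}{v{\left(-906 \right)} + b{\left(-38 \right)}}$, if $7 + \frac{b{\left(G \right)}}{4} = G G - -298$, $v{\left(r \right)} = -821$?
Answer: $\frac{1}{6119} \approx 0.00016343$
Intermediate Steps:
$b{\left(G \right)} = 1164 + 4 G^{2}$ ($b{\left(G \right)} = -28 + 4 \left(G G - -298\right) = -28 + 4 \left(G^{2} + 298\right) = -28 + 4 \left(298 + G^{2}\right) = -28 + \left(1192 + 4 G^{2}\right) = 1164 + 4 G^{2}$)
$\frac{1}{v{\left(-906 \right)} + b{\left(-38 \right)}} = \frac{1}{-821 + \left(1164 + 4 \left(-38\right)^{2}\right)} = \frac{1}{-821 + \left(1164 + 4 \cdot 1444\right)} = \frac{1}{-821 + \left(1164 + 5776\right)} = \frac{1}{-821 + 6940} = \frac{1}{6119}$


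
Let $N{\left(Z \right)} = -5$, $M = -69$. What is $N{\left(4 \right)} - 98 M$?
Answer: $6757$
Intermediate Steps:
$N{\left(4 \right)} - 98 M = -5 - -6762 = -5 + 6762 = 6757$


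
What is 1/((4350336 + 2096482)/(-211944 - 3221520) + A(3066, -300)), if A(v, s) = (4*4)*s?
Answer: -39924/191710163 ≈ -0.00020825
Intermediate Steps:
A(v, s) = 16*s
1/((4350336 + 2096482)/(-211944 - 3221520) + A(3066, -300)) = 1/((4350336 + 2096482)/(-211944 - 3221520) + 16*(-300)) = 1/(6446818/(-3433464) - 4800) = 1/(6446818*(-1/3433464) - 4800) = 1/(-74963/39924 - 4800) = 1/(-191710163/39924) = -39924/191710163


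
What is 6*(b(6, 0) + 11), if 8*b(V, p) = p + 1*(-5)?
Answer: 249/4 ≈ 62.250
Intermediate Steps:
b(V, p) = -5/8 + p/8 (b(V, p) = (p + 1*(-5))/8 = (p - 5)/8 = (-5 + p)/8 = -5/8 + p/8)
6*(b(6, 0) + 11) = 6*((-5/8 + (⅛)*0) + 11) = 6*((-5/8 + 0) + 11) = 6*(-5/8 + 11) = 6*(83/8) = 249/4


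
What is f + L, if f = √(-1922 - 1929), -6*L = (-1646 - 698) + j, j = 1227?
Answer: 1117/6 + I*√3851 ≈ 186.17 + 62.056*I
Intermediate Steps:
L = 1117/6 (L = -((-1646 - 698) + 1227)/6 = -(-2344 + 1227)/6 = -⅙*(-1117) = 1117/6 ≈ 186.17)
f = I*√3851 (f = √(-3851) = I*√3851 ≈ 62.056*I)
f + L = I*√3851 + 1117/6 = 1117/6 + I*√3851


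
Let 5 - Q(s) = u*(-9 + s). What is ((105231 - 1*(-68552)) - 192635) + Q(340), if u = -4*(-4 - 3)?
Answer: -28115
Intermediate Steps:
u = 28 (u = -4*(-7) = 28)
Q(s) = 257 - 28*s (Q(s) = 5 - 28*(-9 + s) = 5 - (-252 + 28*s) = 5 + (252 - 28*s) = 257 - 28*s)
((105231 - 1*(-68552)) - 192635) + Q(340) = ((105231 - 1*(-68552)) - 192635) + (257 - 28*340) = ((105231 + 68552) - 192635) + (257 - 9520) = (173783 - 192635) - 9263 = -18852 - 9263 = -28115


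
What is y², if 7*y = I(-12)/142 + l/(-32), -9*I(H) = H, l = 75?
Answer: 5166529/46457856 ≈ 0.11121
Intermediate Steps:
I(H) = -H/9
y = -2273/6816 (y = (-⅑*(-12)/142 + 75/(-32))/7 = ((4/3)*(1/142) + 75*(-1/32))/7 = (2/213 - 75/32)/7 = (⅐)*(-15911/6816) = -2273/6816 ≈ -0.33348)
y² = (-2273/6816)² = 5166529/46457856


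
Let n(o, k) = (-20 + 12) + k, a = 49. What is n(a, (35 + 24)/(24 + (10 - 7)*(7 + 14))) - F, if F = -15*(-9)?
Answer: -12382/87 ≈ -142.32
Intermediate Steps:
n(o, k) = -8 + k
F = 135
n(a, (35 + 24)/(24 + (10 - 7)*(7 + 14))) - F = (-8 + (35 + 24)/(24 + (10 - 7)*(7 + 14))) - 1*135 = (-8 + 59/(24 + 3*21)) - 135 = (-8 + 59/(24 + 63)) - 135 = (-8 + 59/87) - 135 = -637/87 - 135 = -12382/87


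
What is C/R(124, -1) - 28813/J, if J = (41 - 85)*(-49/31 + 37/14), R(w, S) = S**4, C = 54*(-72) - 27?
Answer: -33453509/10142 ≈ -3298.5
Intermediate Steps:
C = -3915 (C = -3888 - 27 = -3915)
J = -10142/217 (J = -44*(-49*1/31 + 37*(1/14)) = -44*(-49/31 + 37/14) = -44*461/434 = -10142/217 ≈ -46.737)
C/R(124, -1) - 28813/J = -3915/((-1)**4) - 28813/(-10142/217) = -3915/1 - 28813*(-217/10142) = -3915*1 + 6252421/10142 = -3915 + 6252421/10142 = -33453509/10142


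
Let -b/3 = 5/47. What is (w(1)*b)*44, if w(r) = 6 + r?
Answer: -4620/47 ≈ -98.298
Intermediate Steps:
b = -15/47 ≈ -0.31915
(w(1)*b)*44 = ((6 + 1)*(-15/47))*44 = (7*(-15/47))*44 = -105/47*44 = -4620/47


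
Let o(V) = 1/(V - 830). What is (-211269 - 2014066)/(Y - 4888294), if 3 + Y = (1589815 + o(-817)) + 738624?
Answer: 3665126745/4216086127 ≈ 0.86932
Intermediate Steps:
o(V) = 1/(-830 + V)
Y = 3834934091/1647 (Y = -3 + ((1589815 + 1/(-830 - 817)) + 738624) = -3 + ((1589815 + 1/(-1647)) + 738624) = -3 + ((1589815 - 1/1647) + 738624) = -3 + (2618425304/1647 + 738624) = -3 + 3834939032/1647 = 3834934091/1647 ≈ 2.3284e+6)
(-211269 - 2014066)/(Y - 4888294) = (-211269 - 2014066)/(3834934091/1647 - 4888294) = -2225335/(-4216086127/1647) = -2225335*(-1647/4216086127) = 3665126745/4216086127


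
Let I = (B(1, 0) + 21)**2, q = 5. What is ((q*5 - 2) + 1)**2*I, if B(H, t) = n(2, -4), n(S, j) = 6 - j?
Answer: 553536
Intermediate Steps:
B(H, t) = 10 (B(H, t) = 6 - 1*(-4) = 6 + 4 = 10)
I = 961 (I = (10 + 21)**2 = 31**2 = 961)
((q*5 - 2) + 1)**2*I = ((5*5 - 2) + 1)**2*961 = ((25 - 2) + 1)**2*961 = (23 + 1)**2*961 = 24**2*961 = 576*961 = 553536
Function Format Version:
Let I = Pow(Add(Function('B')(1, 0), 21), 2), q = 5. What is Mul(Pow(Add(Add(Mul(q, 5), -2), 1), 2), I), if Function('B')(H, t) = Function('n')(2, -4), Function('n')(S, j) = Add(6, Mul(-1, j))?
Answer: 553536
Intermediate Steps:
Function('B')(H, t) = 10 (Function('B')(H, t) = Add(6, Mul(-1, -4)) = Add(6, 4) = 10)
I = 961 (I = Pow(Add(10, 21), 2) = Pow(31, 2) = 961)
Mul(Pow(Add(Add(Mul(q, 5), -2), 1), 2), I) = Mul(Pow(Add(Add(Mul(5, 5), -2), 1), 2), 961) = Mul(Pow(Add(Add(25, -2), 1), 2), 961) = Mul(Pow(Add(23, 1), 2), 961) = Mul(Pow(24, 2), 961) = Mul(576, 961) = 553536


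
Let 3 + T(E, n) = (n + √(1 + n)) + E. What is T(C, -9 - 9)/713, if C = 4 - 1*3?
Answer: -20/713 + I*√17/713 ≈ -0.02805 + 0.0057828*I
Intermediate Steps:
C = 1 (C = 4 - 3 = 1)
T(E, n) = -3 + E + n + √(1 + n) (T(E, n) = -3 + ((n + √(1 + n)) + E) = -3 + (E + n + √(1 + n)) = -3 + E + n + √(1 + n))
T(C, -9 - 9)/713 = (-3 + 1 + (-9 - 9) + √(1 + (-9 - 9)))/713 = (-3 + 1 - 18 + √(1 - 18))*(1/713) = (-3 + 1 - 18 + √(-17))*(1/713) = (-3 + 1 - 18 + I*√17)*(1/713) = (-20 + I*√17)*(1/713) = -20/713 + I*√17/713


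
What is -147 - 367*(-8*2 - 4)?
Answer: 7193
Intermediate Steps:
-147 - 367*(-8*2 - 4) = -147 - 367*(-16 - 4) = -147 - 367*(-20) = -147 + 7340 = 7193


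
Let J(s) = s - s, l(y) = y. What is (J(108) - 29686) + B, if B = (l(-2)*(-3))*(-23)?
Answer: -29824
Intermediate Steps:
J(s) = 0
B = -138 (B = -2*(-3)*(-23) = 6*(-23) = -138)
(J(108) - 29686) + B = (0 - 29686) - 138 = -29686 - 138 = -29824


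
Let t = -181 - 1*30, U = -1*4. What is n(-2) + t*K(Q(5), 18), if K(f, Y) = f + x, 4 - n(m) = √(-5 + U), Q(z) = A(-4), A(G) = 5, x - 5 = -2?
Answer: -1684 - 3*I ≈ -1684.0 - 3.0*I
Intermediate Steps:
x = 3 (x = 5 - 2 = 3)
U = -4
Q(z) = 5
n(m) = 4 - 3*I (n(m) = 4 - √(-5 - 4) = 4 - √(-9) = 4 - 3*I)
t = -211 (t = -181 - 30 = -211)
K(f, Y) = 3 + f (K(f, Y) = f + 3 = 3 + f)
n(-2) + t*K(Q(5), 18) = (4 - 3*I) - 211*(3 + 5) = (4 - 3*I) - 211*8 = (4 - 3*I) - 1688 = -1684 - 3*I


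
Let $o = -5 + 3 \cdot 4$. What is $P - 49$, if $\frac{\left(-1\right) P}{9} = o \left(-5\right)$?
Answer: $266$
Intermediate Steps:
$o = 7$ ($o = -5 + 12 = 7$)
$P = 315$ ($P = - 9 \cdot 7 \left(-5\right) = \left(-9\right) \left(-35\right) = 315$)
$P - 49 = 315 - 49 = 266$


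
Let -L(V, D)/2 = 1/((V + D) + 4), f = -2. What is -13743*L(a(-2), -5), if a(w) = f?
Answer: -9162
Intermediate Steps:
a(w) = -2
L(V, D) = -2/(4 + D + V) (L(V, D) = -2/((V + D) + 4) = -2/((D + V) + 4) = -2/(4 + D + V))
-13743*L(a(-2), -5) = -(-27486)/(4 - 5 - 2) = -(-27486)/(-3) = -(-27486)*(-1)/3 = -13743*⅔ = -9162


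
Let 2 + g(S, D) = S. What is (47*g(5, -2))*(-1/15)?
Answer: -47/5 ≈ -9.4000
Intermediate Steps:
g(S, D) = -2 + S
(47*g(5, -2))*(-1/15) = (47*(-2 + 5))*(-1/15) = (47*3)*(-1*1/15) = 141*(-1/15) = -47/5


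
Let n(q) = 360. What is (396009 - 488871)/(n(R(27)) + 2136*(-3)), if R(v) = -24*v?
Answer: 737/48 ≈ 15.354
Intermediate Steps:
(396009 - 488871)/(n(R(27)) + 2136*(-3)) = (396009 - 488871)/(360 + 2136*(-3)) = -92862/(360 - 6408) = -92862/(-6048) = -92862*(-1/6048) = 737/48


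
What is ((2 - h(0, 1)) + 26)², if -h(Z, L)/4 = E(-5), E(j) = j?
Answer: 64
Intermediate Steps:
h(Z, L) = 20 (h(Z, L) = -4*(-5) = 20)
((2 - h(0, 1)) + 26)² = ((2 - 1*20) + 26)² = ((2 - 20) + 26)² = (-18 + 26)² = 8² = 64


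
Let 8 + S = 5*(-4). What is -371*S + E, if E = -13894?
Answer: -3506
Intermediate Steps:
S = -28 (S = -8 + 5*(-4) = -8 - 20 = -28)
-371*S + E = -371*(-28) - 13894 = 10388 - 13894 = -3506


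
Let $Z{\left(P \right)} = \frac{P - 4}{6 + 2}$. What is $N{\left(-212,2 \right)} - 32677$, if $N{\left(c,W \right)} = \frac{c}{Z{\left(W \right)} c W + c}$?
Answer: $-32675$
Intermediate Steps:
$Z{\left(P \right)} = - \frac{1}{2} + \frac{P}{8}$ ($Z{\left(P \right)} = \frac{-4 + P}{8} = \left(-4 + P\right) \frac{1}{8} = - \frac{1}{2} + \frac{P}{8}$)
$N{\left(c,W \right)} = \frac{c}{c + W c \left(- \frac{1}{2} + \frac{W}{8}\right)}$ ($N{\left(c,W \right)} = \frac{c}{\left(- \frac{1}{2} + \frac{W}{8}\right) c W + c} = \frac{c}{c \left(- \frac{1}{2} + \frac{W}{8}\right) W + c} = \frac{c}{W c \left(- \frac{1}{2} + \frac{W}{8}\right) + c} = \frac{c}{c + W c \left(- \frac{1}{2} + \frac{W}{8}\right)}$)
$N{\left(-212,2 \right)} - 32677 = \frac{8}{8 + 2 \left(-4 + 2\right)} - 32677 = \frac{8}{8 + 2 \left(-2\right)} - 32677 = \frac{8}{8 - 4} - 32677 = \frac{8}{4} - 32677 = 8 \cdot \frac{1}{4} - 32677 = 2 - 32677 = -32675$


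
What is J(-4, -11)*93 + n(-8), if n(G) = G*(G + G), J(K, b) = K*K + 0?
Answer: 1616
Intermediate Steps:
J(K, b) = K² (J(K, b) = K² + 0 = K²)
n(G) = 2*G² (n(G) = G*(2*G) = 2*G²)
J(-4, -11)*93 + n(-8) = (-4)²*93 + 2*(-8)² = 16*93 + 2*64 = 1488 + 128 = 1616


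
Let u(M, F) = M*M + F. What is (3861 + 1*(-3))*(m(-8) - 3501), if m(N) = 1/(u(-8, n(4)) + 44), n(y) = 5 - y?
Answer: -1472243664/109 ≈ -1.3507e+7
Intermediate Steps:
u(M, F) = F + M² (u(M, F) = M² + F = F + M²)
m(N) = 1/109 (m(N) = 1/(((5 - 1*4) + (-8)²) + 44) = 1/(((5 - 4) + 64) + 44) = 1/((1 + 64) + 44) = 1/(65 + 44) = 1/109)
(3861 + 1*(-3))*(m(-8) - 3501) = (3861 + 1*(-3))*(1/109 - 3501) = (3861 - 3)*(-381608/109) = 3858*(-381608/109) = -1472243664/109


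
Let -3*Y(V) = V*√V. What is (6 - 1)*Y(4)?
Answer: -40/3 ≈ -13.333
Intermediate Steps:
Y(V) = -V^(3/2)/3 (Y(V) = -V*√V/3 = -V^(3/2)/3)
(6 - 1)*Y(4) = (6 - 1)*(-4^(3/2)/3) = 5*(-⅓*8) = 5*(-8/3) = -40/3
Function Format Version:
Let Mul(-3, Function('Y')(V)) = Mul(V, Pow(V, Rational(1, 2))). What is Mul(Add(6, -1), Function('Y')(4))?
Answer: Rational(-40, 3) ≈ -13.333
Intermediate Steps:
Function('Y')(V) = Mul(Rational(-1, 3), Pow(V, Rational(3, 2))) (Function('Y')(V) = Mul(Rational(-1, 3), Mul(V, Pow(V, Rational(1, 2)))) = Mul(Rational(-1, 3), Pow(V, Rational(3, 2))))
Mul(Add(6, -1), Function('Y')(4)) = Mul(Add(6, -1), Mul(Rational(-1, 3), Pow(4, Rational(3, 2)))) = Mul(5, Mul(Rational(-1, 3), 8)) = Mul(5, Rational(-8, 3)) = Rational(-40, 3)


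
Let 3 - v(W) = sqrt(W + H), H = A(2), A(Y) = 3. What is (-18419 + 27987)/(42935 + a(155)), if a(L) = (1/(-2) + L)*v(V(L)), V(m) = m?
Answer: 1660947392/7518633211 + 5913024*sqrt(158)/7518633211 ≈ 0.23080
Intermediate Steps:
H = 3
v(W) = 3 - sqrt(3 + W) (v(W) = 3 - sqrt(W + 3) = 3 - sqrt(3 + W))
a(L) = (3 - sqrt(3 + L))*(-1/2 + L) (a(L) = (1/(-2) + L)*(3 - sqrt(3 + L)) = (-1/2 + L)*(3 - sqrt(3 + L)) = (3 - sqrt(3 + L))*(-1/2 + L))
(-18419 + 27987)/(42935 + a(155)) = (-18419 + 27987)/(42935 - (-1 + 2*155)*(-3 + sqrt(3 + 155))/2) = 9568/(42935 - (-1 + 310)*(-3 + sqrt(158))/2) = 9568/(42935 - 1/2*309*(-3 + sqrt(158))) = 9568/(42935 + (927/2 - 309*sqrt(158)/2)) = 9568/(86797/2 - 309*sqrt(158)/2)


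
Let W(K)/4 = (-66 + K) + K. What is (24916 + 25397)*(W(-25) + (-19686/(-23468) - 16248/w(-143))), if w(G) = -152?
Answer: -3996269668149/222946 ≈ -1.7925e+7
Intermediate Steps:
W(K) = -264 + 8*K (W(K) = 4*((-66 + K) + K) = 4*(-66 + 2*K) = -264 + 8*K)
(24916 + 25397)*(W(-25) + (-19686/(-23468) - 16248/w(-143))) = (24916 + 25397)*((-264 + 8*(-25)) + (-19686/(-23468) - 16248/(-152))) = 50313*((-264 - 200) + (-19686*(-1/23468) - 16248*(-1/152))) = 50313*(-464 + (9843/11734 + 2031/19)) = 50313*(-464 + 24018771/222946) = 50313*(-79428173/222946) = -3996269668149/222946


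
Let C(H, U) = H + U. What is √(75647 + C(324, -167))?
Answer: 2*√18951 ≈ 275.33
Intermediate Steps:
√(75647 + C(324, -167)) = √(75647 + (324 - 167)) = √(75647 + 157) = √75804 = 2*√18951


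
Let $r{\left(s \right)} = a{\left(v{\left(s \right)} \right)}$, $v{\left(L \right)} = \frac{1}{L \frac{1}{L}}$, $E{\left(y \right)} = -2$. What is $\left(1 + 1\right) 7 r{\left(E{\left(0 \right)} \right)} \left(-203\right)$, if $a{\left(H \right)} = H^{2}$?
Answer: $-2842$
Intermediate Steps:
$v{\left(L \right)} = 1$ ($v{\left(L \right)} = 1^{-1} = 1$)
$r{\left(s \right)} = 1$ ($r{\left(s \right)} = 1^{2} = 1$)
$\left(1 + 1\right) 7 r{\left(E{\left(0 \right)} \right)} \left(-203\right) = \left(1 + 1\right) 7 \cdot 1 \left(-203\right) = 2 \cdot 7 \cdot 1 \left(-203\right) = 14 \cdot 1 \left(-203\right) = 14 \left(-203\right) = -2842$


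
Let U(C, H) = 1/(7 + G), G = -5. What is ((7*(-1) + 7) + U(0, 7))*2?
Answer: 1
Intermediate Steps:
U(C, H) = ½ (U(C, H) = 1/(7 - 5) = 1/2 = ½)
((7*(-1) + 7) + U(0, 7))*2 = ((7*(-1) + 7) + ½)*2 = ((-7 + 7) + ½)*2 = (0 + ½)*2 = (½)*2 = 1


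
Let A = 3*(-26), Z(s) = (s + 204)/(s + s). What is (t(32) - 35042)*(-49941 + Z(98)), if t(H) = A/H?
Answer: 2744157201637/1568 ≈ 1.7501e+9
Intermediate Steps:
Z(s) = (204 + s)/(2*s) (Z(s) = (204 + s)/((2*s)) = (204 + s)*(1/(2*s)) = (204 + s)/(2*s))
A = -78
t(H) = -78/H
(t(32) - 35042)*(-49941 + Z(98)) = (-78/32 - 35042)*(-49941 + (½)*(204 + 98)/98) = (-78*1/32 - 35042)*(-49941 + (½)*(1/98)*302) = (-39/16 - 35042)*(-49941 + 151/98) = -560711/16*(-4894067/98) = 2744157201637/1568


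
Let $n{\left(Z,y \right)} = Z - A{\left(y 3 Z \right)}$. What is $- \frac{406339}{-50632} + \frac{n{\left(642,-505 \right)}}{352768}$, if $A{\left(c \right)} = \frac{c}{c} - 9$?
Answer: $\frac{689309169}{85871872} \approx 8.0272$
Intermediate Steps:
$A{\left(c \right)} = -8$ ($A{\left(c \right)} = 1 - 9 = -8$)
$n{\left(Z,y \right)} = 8 + Z$ ($n{\left(Z,y \right)} = Z - -8 = Z + 8 = 8 + Z$)
$- \frac{406339}{-50632} + \frac{n{\left(642,-505 \right)}}{352768} = - \frac{406339}{-50632} + \frac{8 + 642}{352768} = \left(-406339\right) \left(- \frac{1}{50632}\right) + 650 \cdot \frac{1}{352768} = \frac{406339}{50632} + \frac{25}{13568} = \frac{689309169}{85871872}$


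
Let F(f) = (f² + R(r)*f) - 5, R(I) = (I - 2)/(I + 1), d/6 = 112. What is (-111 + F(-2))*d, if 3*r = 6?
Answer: -75264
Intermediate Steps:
r = 2 (r = (⅓)*6 = 2)
d = 672 (d = 6*112 = 672)
R(I) = (-2 + I)/(1 + I)
F(f) = -5 + f² (F(f) = (f² + ((-2 + 2)/(1 + 2))*f) - 5 = (f² + (0/3)*f) - 5 = (f² + ((⅓)*0)*f) - 5 = (f² + 0*f) - 5 = (f² + 0) - 5 = f² - 5 = -5 + f²)
(-111 + F(-2))*d = (-111 + (-5 + (-2)²))*672 = (-111 + (-5 + 4))*672 = (-111 - 1)*672 = -112*672 = -75264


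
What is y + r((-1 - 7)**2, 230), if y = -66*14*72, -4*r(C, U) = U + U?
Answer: -66643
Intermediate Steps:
r(C, U) = -U/2 (r(C, U) = -(U + U)/4 = -U/2)
y = -66528 (y = -924*72 = -66528)
y + r((-1 - 7)**2, 230) = -66528 - 1/2*230 = -66528 - 115 = -66643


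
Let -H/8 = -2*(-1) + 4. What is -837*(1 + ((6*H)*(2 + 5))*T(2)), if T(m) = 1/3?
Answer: 561627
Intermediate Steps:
T(m) = 1/3
H = -48 (H = -8*(-2*(-1) + 4) = -8*(2 + 4) = -8*6 = -48)
-837*(1 + ((6*H)*(2 + 5))*T(2)) = -837*(1 + ((6*(-48))*(2 + 5))*(1/3)) = -837*(1 - 288*7*(1/3)) = -837*(1 - 2016*1/3) = -837*(1 - 672) = -837*(-671) = 561627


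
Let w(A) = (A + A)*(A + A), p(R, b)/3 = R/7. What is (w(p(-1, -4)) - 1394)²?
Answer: 4660792900/2401 ≈ 1.9412e+6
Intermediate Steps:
p(R, b) = 3*R/7 (p(R, b) = 3*(R/7) = 3*R/7)
w(A) = 4*A² (w(A) = (2*A)*(2*A) = 4*A²)
(w(p(-1, -4)) - 1394)² = (4*((3/7)*(-1))² - 1394)² = (4*(-3/7)² - 1394)² = (4*(9/49) - 1394)² = (36/49 - 1394)² = (-68270/49)² = 4660792900/2401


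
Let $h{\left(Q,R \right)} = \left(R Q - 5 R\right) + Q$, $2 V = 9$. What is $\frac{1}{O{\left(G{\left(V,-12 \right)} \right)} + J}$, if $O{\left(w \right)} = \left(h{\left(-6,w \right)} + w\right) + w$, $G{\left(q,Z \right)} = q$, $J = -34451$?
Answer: $- \frac{2}{68995} \approx -2.8988 \cdot 10^{-5}$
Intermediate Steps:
$V = \frac{9}{2}$ ($V = \frac{1}{2} \cdot 9 = \frac{9}{2} \approx 4.5$)
$h{\left(Q,R \right)} = Q - 5 R + Q R$ ($h{\left(Q,R \right)} = \left(Q R - 5 R\right) + Q = \left(- 5 R + Q R\right) + Q = Q - 5 R + Q R$)
$O{\left(w \right)} = -6 - 9 w$ ($O{\left(w \right)} = \left(\left(-6 - 5 w - 6 w\right) + w\right) + w = \left(\left(-6 - 11 w\right) + w\right) + w = \left(-6 - 10 w\right) + w = -6 - 9 w$)
$\frac{1}{O{\left(G{\left(V,-12 \right)} \right)} + J} = \frac{1}{\left(-6 - \frac{81}{2}\right) - 34451} = \frac{1}{- \frac{93}{2} - 34451} = \frac{1}{- \frac{68995}{2}} = - \frac{2}{68995}$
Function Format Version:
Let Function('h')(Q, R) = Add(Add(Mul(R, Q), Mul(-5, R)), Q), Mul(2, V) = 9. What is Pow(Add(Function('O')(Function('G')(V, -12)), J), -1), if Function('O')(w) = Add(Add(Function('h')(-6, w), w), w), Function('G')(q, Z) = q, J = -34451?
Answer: Rational(-2, 68995) ≈ -2.8988e-5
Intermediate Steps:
V = Rational(9, 2) (V = Mul(Rational(1, 2), 9) = Rational(9, 2) ≈ 4.5000)
Function('h')(Q, R) = Add(Q, Mul(-5, R), Mul(Q, R)) (Function('h')(Q, R) = Add(Add(Mul(Q, R), Mul(-5, R)), Q) = Add(Add(Mul(-5, R), Mul(Q, R)), Q) = Add(Q, Mul(-5, R), Mul(Q, R)))
Function('O')(w) = Add(-6, Mul(-9, w)) (Function('O')(w) = Add(Add(Add(-6, Mul(-5, w), Mul(-6, w)), w), w) = Add(Add(Add(-6, Mul(-11, w)), w), w) = Add(Add(-6, Mul(-10, w)), w) = Add(-6, Mul(-9, w)))
Pow(Add(Function('O')(Function('G')(V, -12)), J), -1) = Pow(Add(Add(-6, Mul(-9, Rational(9, 2))), -34451), -1) = Pow(Add(Add(-6, Rational(-81, 2)), -34451), -1) = Pow(Add(Rational(-93, 2), -34451), -1) = Pow(Rational(-68995, 2), -1) = Rational(-2, 68995)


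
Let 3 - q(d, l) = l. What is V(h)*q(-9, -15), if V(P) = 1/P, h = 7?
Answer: 18/7 ≈ 2.5714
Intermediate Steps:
q(d, l) = 3 - l
V(h)*q(-9, -15) = (3 - 1*(-15))/7 = (3 + 15)/7 = (⅐)*18 = 18/7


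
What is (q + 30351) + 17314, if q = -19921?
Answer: 27744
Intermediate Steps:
(q + 30351) + 17314 = (-19921 + 30351) + 17314 = 10430 + 17314 = 27744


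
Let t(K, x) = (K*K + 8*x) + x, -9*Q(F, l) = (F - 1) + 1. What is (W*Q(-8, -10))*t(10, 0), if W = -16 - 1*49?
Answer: -52000/9 ≈ -5777.8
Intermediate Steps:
W = -65 (W = -16 - 49 = -65)
Q(F, l) = -F/9 (Q(F, l) = -((F - 1) + 1)/9 = -((-1 + F) + 1)/9 = -F/9)
t(K, x) = K**2 + 9*x (t(K, x) = (K**2 + 8*x) + x = K**2 + 9*x)
(W*Q(-8, -10))*t(10, 0) = (-(-65)*(-8)/9)*(10**2 + 9*0) = (-65*8/9)*(100 + 0) = -520/9*100 = -52000/9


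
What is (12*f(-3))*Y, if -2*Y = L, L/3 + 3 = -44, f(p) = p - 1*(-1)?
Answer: -1692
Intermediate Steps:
f(p) = 1 + p (f(p) = p + 1 = 1 + p)
L = -141 (L = -9 + 3*(-44) = -9 - 132 = -141)
Y = 141/2 (Y = -½*(-141) = 141/2 ≈ 70.500)
(12*f(-3))*Y = (12*(1 - 3))*(141/2) = (12*(-2))*(141/2) = -24*141/2 = -1692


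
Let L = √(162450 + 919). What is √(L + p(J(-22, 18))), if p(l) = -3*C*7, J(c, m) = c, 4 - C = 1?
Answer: √(-63 + √163369) ≈ 18.471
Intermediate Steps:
C = 3 (C = 4 - 1*1 = 4 - 1 = 3)
L = √163369 ≈ 404.19
p(l) = -63 (p(l) = -3*3*7 = -9*7 = -63)
√(L + p(J(-22, 18))) = √(√163369 - 63) = √(-63 + √163369)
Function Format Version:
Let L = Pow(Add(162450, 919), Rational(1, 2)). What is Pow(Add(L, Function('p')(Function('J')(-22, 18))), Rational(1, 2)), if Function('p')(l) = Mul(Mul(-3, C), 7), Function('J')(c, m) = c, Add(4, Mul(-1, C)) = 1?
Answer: Pow(Add(-63, Pow(163369, Rational(1, 2))), Rational(1, 2)) ≈ 18.471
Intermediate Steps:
C = 3 (C = Add(4, Mul(-1, 1)) = Add(4, -1) = 3)
L = Pow(163369, Rational(1, 2)) ≈ 404.19
Function('p')(l) = -63 (Function('p')(l) = Mul(Mul(-3, 3), 7) = Mul(-9, 7) = -63)
Pow(Add(L, Function('p')(Function('J')(-22, 18))), Rational(1, 2)) = Pow(Add(Pow(163369, Rational(1, 2)), -63), Rational(1, 2)) = Pow(Add(-63, Pow(163369, Rational(1, 2))), Rational(1, 2))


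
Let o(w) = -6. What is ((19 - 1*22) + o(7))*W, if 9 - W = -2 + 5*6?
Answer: 171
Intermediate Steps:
W = -19 (W = 9 - (-2 + 5*6) = 9 - (-2 + 30) = 9 - 1*28 = 9 - 28 = -19)
((19 - 1*22) + o(7))*W = ((19 - 1*22) - 6)*(-19) = ((19 - 22) - 6)*(-19) = (-3 - 6)*(-19) = -9*(-19) = 171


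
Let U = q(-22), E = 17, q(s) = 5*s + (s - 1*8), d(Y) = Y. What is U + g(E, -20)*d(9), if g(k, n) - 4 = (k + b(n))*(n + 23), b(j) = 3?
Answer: 436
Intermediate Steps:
q(s) = -8 + 6*s (q(s) = 5*s + (s - 8) = 5*s + (-8 + s) = -8 + 6*s)
g(k, n) = 4 + (3 + k)*(23 + n) (g(k, n) = 4 + (k + 3)*(n + 23) = 4 + (3 + k)*(23 + n))
U = -140 (U = -8 + 6*(-22) = -8 - 132 = -140)
U + g(E, -20)*d(9) = -140 + (73 + 3*(-20) + 23*17 + 17*(-20))*9 = -140 + (73 - 60 + 391 - 340)*9 = -140 + 64*9 = -140 + 576 = 436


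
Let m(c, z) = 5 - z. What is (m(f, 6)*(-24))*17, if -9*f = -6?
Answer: 408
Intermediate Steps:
f = ⅔ (f = -⅑*(-6) = ⅔ ≈ 0.66667)
(m(f, 6)*(-24))*17 = ((5 - 1*6)*(-24))*17 = ((5 - 6)*(-24))*17 = -1*(-24)*17 = 24*17 = 408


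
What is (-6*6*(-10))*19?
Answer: 6840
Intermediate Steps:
(-6*6*(-10))*19 = -36*(-10)*19 = 360*19 = 6840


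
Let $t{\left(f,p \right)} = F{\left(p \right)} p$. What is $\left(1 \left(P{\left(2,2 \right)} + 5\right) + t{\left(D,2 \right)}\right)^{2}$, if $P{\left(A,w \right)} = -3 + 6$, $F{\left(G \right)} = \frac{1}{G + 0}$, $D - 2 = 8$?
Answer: $81$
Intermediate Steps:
$D = 10$ ($D = 2 + 8 = 10$)
$F{\left(G \right)} = \frac{1}{G}$
$P{\left(A,w \right)} = 3$
$t{\left(f,p \right)} = 1$ ($t{\left(f,p \right)} = \frac{p}{p} = 1$)
$\left(1 \left(P{\left(2,2 \right)} + 5\right) + t{\left(D,2 \right)}\right)^{2} = \left(1 \left(3 + 5\right) + 1\right)^{2} = \left(1 \cdot 8 + 1\right)^{2} = \left(8 + 1\right)^{2} = 9^{2} = 81$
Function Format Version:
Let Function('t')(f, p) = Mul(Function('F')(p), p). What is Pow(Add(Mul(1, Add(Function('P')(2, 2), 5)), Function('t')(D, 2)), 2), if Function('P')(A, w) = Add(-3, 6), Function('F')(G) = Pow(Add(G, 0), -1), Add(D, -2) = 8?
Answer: 81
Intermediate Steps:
D = 10 (D = Add(2, 8) = 10)
Function('F')(G) = Pow(G, -1)
Function('P')(A, w) = 3
Function('t')(f, p) = 1 (Function('t')(f, p) = Mul(Pow(p, -1), p) = 1)
Pow(Add(Mul(1, Add(Function('P')(2, 2), 5)), Function('t')(D, 2)), 2) = Pow(Add(Mul(1, Add(3, 5)), 1), 2) = Pow(Add(Mul(1, 8), 1), 2) = Pow(Add(8, 1), 2) = Pow(9, 2) = 81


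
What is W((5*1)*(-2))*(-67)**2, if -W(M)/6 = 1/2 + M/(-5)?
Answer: -67335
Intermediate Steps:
W(M) = -3 + 6*M/5 (W(M) = -6*(1/2 + M/(-5)) = -6*(1*(1/2) + M*(-1/5)) = -6*(1/2 - M/5) = -3 + 6*M/5)
W((5*1)*(-2))*(-67)**2 = (-3 + 6*((5*1)*(-2))/5)*(-67)**2 = (-3 + 6*(5*(-2))/5)*4489 = (-3 + (6/5)*(-10))*4489 = (-3 - 12)*4489 = -15*4489 = -67335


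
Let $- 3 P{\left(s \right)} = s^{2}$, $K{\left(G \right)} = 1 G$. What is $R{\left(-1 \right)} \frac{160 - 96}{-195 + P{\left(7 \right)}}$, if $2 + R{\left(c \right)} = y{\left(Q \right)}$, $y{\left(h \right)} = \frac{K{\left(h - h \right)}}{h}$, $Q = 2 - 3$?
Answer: $\frac{192}{317} \approx 0.60568$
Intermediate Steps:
$Q = -1$
$K{\left(G \right)} = G$
$P{\left(s \right)} = - \frac{s^{2}}{3}$
$y{\left(h \right)} = 0$ ($y{\left(h \right)} = \frac{h - h}{h} = \frac{0}{h} = 0$)
$R{\left(c \right)} = -2$ ($R{\left(c \right)} = -2 + 0 = -2$)
$R{\left(-1 \right)} \frac{160 - 96}{-195 + P{\left(7 \right)}} = - 2 \frac{160 - 96}{-195 - \frac{7^{2}}{3}} = - 2 \frac{64}{-195 - \frac{49}{3}} = - 2 \frac{64}{- \frac{634}{3}} = - 2 \cdot 64 \left(- \frac{3}{634}\right) = \left(-2\right) \left(- \frac{96}{317}\right) = \frac{192}{317}$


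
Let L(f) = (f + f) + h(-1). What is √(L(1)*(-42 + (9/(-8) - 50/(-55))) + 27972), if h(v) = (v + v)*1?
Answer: 6*√777 ≈ 167.25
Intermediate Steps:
h(v) = 2*v (h(v) = (2*v)*1 = 2*v)
L(f) = -2 + 2*f (L(f) = (f + f) + 2*(-1) = 2*f - 2 = -2 + 2*f)
√(L(1)*(-42 + (9/(-8) - 50/(-55))) + 27972) = √((-2 + 2*1)*(-42 + (9/(-8) - 50/(-55))) + 27972) = √((-2 + 2)*(-42 + (9*(-⅛) - 50*(-1/55))) + 27972) = √(0*(-42 + (-9/8 + 10/11)) + 27972) = √(0*(-42 - 19/88) + 27972) = √(0*(-3715/88) + 27972) = √(0 + 27972) = √27972 = 6*√777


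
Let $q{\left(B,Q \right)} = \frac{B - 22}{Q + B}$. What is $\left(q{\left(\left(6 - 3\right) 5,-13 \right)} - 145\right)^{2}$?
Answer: $\frac{88209}{4} \approx 22052.0$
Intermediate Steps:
$q{\left(B,Q \right)} = \frac{-22 + B}{B + Q}$
$\left(q{\left(\left(6 - 3\right) 5,-13 \right)} - 145\right)^{2} = \left(\frac{-22 + \left(6 - 3\right) 5}{\left(6 - 3\right) 5 - 13} - 145\right)^{2} = \left(\frac{-22 + 3 \cdot 5}{3 \cdot 5 - 13} - 145\right)^{2} = \left(\frac{-22 + 15}{15 - 13} - 145\right)^{2} = \left(\frac{1}{2} \left(-7\right) - 145\right)^{2} = \left(- \frac{7}{2} - 145\right)^{2} = \left(- \frac{297}{2}\right)^{2} = \frac{88209}{4}$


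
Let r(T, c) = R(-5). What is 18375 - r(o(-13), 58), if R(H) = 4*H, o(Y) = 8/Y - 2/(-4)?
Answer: 18395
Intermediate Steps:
o(Y) = 1/2 + 8/Y (o(Y) = 8/Y - 2*(-1/4) = 8/Y + 1/2 = 1/2 + 8/Y)
r(T, c) = -20 (r(T, c) = 4*(-5) = -20)
18375 - r(o(-13), 58) = 18375 - 1*(-20) = 18375 + 20 = 18395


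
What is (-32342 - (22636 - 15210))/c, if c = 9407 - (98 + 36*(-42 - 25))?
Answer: -13256/3907 ≈ -3.3929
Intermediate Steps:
c = 11721 (c = 9407 - (98 + 36*(-67)) = 9407 - (98 - 2412) = 9407 - 1*(-2314) = 9407 + 2314 = 11721)
(-32342 - (22636 - 15210))/c = (-32342 - (22636 - 15210))/11721 = (-32342 - 1*7426)*(1/11721) = (-32342 - 7426)*(1/11721) = -39768*1/11721 = -13256/3907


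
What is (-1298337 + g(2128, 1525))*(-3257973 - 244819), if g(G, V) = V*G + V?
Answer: -6824797899296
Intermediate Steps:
g(G, V) = V + G*V (g(G, V) = G*V + V = V + G*V)
(-1298337 + g(2128, 1525))*(-3257973 - 244819) = (-1298337 + 1525*(1 + 2128))*(-3257973 - 244819) = (-1298337 + 1525*2129)*(-3502792) = (-1298337 + 3246725)*(-3502792) = 1948388*(-3502792) = -6824797899296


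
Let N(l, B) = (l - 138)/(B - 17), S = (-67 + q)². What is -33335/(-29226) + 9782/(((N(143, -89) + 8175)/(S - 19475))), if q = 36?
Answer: -561023176052713/25325644170 ≈ -22152.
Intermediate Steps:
S = 961 (S = (-67 + 36)² = (-31)² = 961)
N(l, B) = (-138 + l)/(-17 + B)
-33335/(-29226) + 9782/(((N(143, -89) + 8175)/(S - 19475))) = -33335/(-29226) + 9782/((((-138 + 143)/(-17 - 89) + 8175)/(961 - 19475))) = -33335*(-1/29226) + 9782/(((5/(-106) + 8175)/(-18514))) = 33335/29226 + 9782/(((-1/106*5 + 8175)*(-1/18514))) = 33335/29226 + 9782/(((-5/106 + 8175)*(-1/18514))) = 33335/29226 + 9782/(((866545/106)*(-1/18514))) = 33335/29226 + 9782/(-866545/1962484) = 33335/29226 + 9782*(-1962484/866545) = 33335/29226 - 19197018488/866545 = -561023176052713/25325644170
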